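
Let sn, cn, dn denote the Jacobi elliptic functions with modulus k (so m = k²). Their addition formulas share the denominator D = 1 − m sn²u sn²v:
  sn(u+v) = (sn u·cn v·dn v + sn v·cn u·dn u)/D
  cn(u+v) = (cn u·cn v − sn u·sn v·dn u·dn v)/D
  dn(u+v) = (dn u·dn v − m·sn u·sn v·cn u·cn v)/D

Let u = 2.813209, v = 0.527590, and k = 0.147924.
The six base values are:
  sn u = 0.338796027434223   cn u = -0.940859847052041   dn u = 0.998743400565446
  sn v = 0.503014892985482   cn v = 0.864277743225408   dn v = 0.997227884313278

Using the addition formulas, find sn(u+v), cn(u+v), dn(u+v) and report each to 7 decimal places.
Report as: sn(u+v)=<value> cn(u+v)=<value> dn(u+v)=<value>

sn(u+v)=-0.1807845 cn(u+v)=-0.9835227 dn(u+v)=0.9996424

m = k² = 0.021881509776
D = 1 − m·sn²u·sn²v = 0.9993644999486907
sn(u+v) = (sn u·cn v·dn v + sn v·cn u·dn u)/D = -0.1806696567503835/0.9993644999486907 = -0.1807845453382218
cn(u+v) = (cn u·cn v − sn u·sn v·dn u·dn v)/D = -0.9828976950259855/0.9993644999486907 = -0.9835227237674036
dn(u+v) = (dn u·dn v − m·sn u·sn v·cn u·cn v)/D = 0.999007086016983/0.9993644999486907 = 0.9996423587872832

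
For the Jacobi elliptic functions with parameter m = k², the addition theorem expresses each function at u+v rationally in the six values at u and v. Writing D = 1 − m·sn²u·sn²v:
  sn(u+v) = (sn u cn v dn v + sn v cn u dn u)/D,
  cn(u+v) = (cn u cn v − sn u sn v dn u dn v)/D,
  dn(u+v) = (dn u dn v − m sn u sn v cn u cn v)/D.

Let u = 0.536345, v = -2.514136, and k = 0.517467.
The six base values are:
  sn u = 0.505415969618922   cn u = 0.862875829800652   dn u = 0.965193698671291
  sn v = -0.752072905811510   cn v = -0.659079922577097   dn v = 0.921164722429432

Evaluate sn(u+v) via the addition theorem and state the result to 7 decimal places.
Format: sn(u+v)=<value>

m = k² = 0.267772096089
D = 1 − m·sn²u·sn²v = 0.9613113901778123
sn(u+v) = (sn u·cn v·dn v + sn v·cn u·dn u)/D = -0.9332068757194018/0.9613113901778123 = -0.9707644008532843

sn(u+v)=-0.9707644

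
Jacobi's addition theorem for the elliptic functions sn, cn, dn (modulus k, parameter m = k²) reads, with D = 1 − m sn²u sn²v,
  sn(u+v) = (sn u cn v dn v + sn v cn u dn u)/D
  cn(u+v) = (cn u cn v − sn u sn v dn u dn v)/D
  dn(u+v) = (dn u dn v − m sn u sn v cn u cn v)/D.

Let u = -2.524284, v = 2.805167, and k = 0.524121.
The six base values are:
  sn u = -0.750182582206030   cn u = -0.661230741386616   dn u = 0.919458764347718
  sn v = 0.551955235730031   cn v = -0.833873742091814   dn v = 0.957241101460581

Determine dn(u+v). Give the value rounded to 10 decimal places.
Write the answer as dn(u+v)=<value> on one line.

m = k² = 0.274702822641
D = 1 − m·sn²u·sn²v = 0.9529017479550934
dn(u+v) = (dn u·dn v − m·sn u·sn v·cn u·cn v)/D = 0.9428610112179622/0.9529017479550934 = 0.9894629884364486

dn(u+v)=0.9894629884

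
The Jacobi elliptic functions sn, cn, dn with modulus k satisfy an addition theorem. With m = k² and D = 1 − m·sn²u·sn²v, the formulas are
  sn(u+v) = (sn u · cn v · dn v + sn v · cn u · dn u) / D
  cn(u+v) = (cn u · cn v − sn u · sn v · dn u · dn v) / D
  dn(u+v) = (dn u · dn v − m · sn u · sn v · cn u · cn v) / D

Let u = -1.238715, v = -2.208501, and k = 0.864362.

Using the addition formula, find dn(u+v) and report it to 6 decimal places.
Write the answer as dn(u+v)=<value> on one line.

dn(u+v)=0.789740

sn u = -0.8748030265680712, cn u = 0.4844787556821687, dn u = 0.6544023839658276
sn v = -0.9995872865313204, cn v = -0.02872727980425655, dn v = 0.5034827703570708
m = k² = 0.747121667044
D = 1 − m·sn²u·sn²v = 0.4287143268098538
dn(u+v) = (dn u·dn v − m·sn u·sn v·cn u·cn v)/D = 0.3385729982458414/0.4287143268098538 = 0.7897403400656763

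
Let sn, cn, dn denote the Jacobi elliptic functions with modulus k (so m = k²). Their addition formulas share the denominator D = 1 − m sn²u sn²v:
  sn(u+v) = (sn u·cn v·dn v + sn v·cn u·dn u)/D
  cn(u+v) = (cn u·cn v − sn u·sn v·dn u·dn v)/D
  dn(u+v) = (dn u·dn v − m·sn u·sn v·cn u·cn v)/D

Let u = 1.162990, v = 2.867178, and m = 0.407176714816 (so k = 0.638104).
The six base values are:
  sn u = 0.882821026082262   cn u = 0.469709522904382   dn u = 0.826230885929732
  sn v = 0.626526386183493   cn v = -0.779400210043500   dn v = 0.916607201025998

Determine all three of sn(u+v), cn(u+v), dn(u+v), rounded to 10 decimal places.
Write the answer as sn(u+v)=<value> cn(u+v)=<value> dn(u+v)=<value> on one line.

sn(u+v)=-0.4426878448 cn(u+v)=-0.8966757898 dn(u+v)=0.9592729277

m = k² = 0.407176714816
D = 1 − m·sn²u·sn²v = 0.875431853484658
sn(u+v) = (sn u·cn v·dn v + sn v·cn u·dn u)/D = -0.3875430405142778/0.875431853484658 = -0.4426878448295684
cn(u+v) = (cn u·cn v − sn u·sn v·dn u·dn v)/D = -0.7849785486524664/0.875431853484658 = -0.8966757898148873
dn(u+v) = (dn u·dn v − m·sn u·sn v·cn u·cn v)/D = 0.839778077118246/0.875431853484658 = 0.9592729277276214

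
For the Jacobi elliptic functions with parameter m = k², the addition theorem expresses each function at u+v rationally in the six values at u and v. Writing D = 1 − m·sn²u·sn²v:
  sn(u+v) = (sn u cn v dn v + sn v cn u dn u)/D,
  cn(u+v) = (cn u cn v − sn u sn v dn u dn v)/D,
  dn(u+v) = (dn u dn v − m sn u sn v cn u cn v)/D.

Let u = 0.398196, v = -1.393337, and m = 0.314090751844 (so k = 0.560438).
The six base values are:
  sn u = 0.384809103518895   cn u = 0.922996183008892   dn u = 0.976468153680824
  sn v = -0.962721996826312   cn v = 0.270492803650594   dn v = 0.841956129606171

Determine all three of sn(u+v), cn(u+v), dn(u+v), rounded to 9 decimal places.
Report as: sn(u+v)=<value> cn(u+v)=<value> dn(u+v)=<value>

m = k² = 0.314090751844
D = 1 − m·sn²u·sn²v = 0.9568930183735174
sn(u+v) = (sn u·cn v·dn v + sn v·cn u·dn u)/D = -0.7800409868154056/0.9568930183735174 = -0.8151809782678562
cn(u+v) = (cn u·cn v − sn u·sn v·dn u·dn v)/D = 0.5542384933402127/0.9568930183735174 = 0.5792063299639093
dn(u+v) = (dn u·dn v − m·sn u·sn v·cn u·cn v)/D = 0.8511940741559263/0.9568930183735174 = 0.8895394342021082

sn(u+v)=-0.815180978 cn(u+v)=0.579206330 dn(u+v)=0.889539434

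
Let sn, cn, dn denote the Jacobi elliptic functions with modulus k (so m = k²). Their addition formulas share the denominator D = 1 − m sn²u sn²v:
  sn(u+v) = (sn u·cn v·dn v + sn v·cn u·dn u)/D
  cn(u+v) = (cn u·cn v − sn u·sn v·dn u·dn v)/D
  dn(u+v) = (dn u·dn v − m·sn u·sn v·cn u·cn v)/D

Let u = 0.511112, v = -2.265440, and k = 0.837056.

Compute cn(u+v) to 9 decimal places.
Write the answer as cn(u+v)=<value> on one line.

cn(u+v)=0.177363262

sn u = 0.4762817135136058, cn u = 0.8792927438416307, dn u = 0.9170925090578944
sn v = -0.9946081962069976, cn v = -0.1037040791765805, dn v = 0.5539607888907498
m = k² = 0.700662747136
D = 1 − m·sn²u·sn²v = 0.8427680104296655
cn(u+v) = (cn u·cn v − sn u·sn v·dn u·dn v)/D = 0.1494760830588985/0.8427680104296655 = 0.1773632615489186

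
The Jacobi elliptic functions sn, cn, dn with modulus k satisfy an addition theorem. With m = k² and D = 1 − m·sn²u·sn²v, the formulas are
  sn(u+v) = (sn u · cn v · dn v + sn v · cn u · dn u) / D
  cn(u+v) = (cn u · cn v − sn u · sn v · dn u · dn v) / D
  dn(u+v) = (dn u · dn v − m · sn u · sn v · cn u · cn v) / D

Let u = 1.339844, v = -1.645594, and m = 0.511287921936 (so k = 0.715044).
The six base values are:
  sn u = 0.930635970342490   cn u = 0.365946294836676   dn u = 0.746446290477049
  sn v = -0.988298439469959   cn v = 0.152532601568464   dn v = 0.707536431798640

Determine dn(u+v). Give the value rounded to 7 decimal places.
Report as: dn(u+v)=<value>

dn(u+v)=0.9769196

m = k² = 0.511287921936
D = 1 − m·sn²u·sn²v = 0.5674847527990851
dn(u+v) = (dn u·dn v − m·sn u·sn v·cn u·cn v)/D = 0.5543869900318648/0.5674847527990851 = 0.9769196217120965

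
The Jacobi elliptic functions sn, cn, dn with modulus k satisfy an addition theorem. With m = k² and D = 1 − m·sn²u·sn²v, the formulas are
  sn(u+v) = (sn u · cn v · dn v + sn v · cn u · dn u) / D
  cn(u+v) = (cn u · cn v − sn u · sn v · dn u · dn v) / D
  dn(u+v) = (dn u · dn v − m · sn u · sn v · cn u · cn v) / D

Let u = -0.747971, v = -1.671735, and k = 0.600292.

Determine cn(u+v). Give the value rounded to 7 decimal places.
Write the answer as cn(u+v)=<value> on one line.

sn u = -0.663609785319049, cn u = 0.7480789081566234, dn u = 0.9172293023215602
sn v = -0.997990721561137, cn v = 0.06336023735657112, dn v = 0.8006847999369204
m = k² = 0.360350485264
D = 1 − m·sn²u·sn²v = 0.8419466587987387
cn(u+v) = (cn u·cn v − sn u·sn v·dn u·dn v)/D = -0.4389849934067281/0.8419466587987387 = -0.5213928802010536

cn(u+v)=-0.5213929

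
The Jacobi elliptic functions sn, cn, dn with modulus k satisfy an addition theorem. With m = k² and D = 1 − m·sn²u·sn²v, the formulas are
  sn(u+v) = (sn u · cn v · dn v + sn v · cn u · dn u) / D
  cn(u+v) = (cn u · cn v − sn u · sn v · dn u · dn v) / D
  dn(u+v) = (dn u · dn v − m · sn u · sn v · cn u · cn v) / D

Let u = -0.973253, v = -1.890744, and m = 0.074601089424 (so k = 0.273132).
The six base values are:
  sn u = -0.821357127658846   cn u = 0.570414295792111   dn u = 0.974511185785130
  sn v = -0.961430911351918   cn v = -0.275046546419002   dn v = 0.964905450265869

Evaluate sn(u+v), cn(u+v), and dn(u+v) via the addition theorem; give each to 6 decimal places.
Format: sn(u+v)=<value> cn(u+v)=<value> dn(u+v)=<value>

sn(u+v)=-0.331892 cn(u+v)=-0.943317 dn(u+v)=0.995883

m = k² = 0.074601089424
D = 1 − m·sn²u·sn²v = 0.9534793908780257
sn(u+v) = (sn u·cn v·dn v + sn v·cn u·dn u)/D = -0.3164523342920003/0.9534793908780257 = -0.3318921597252254
cn(u+v) = (cn u·cn v − sn u·sn v·dn u·dn v)/D = -0.8994336378801246/0.9534793908780257 = -0.9433173348947455
dn(u+v) = (dn u·dn v − m·sn u·sn v·cn u·cn v)/D = 0.9495537059971822/0.9534793908780257 = 0.9958827795142709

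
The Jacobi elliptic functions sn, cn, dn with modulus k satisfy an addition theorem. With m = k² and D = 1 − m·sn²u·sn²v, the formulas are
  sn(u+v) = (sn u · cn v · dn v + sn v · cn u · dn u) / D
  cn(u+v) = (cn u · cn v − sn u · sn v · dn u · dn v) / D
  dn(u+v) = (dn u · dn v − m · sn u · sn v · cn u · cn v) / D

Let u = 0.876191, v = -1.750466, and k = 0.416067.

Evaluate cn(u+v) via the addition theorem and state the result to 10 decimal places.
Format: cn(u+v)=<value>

cn(u+v)=0.6541166071

sn u = 0.7575819740137792, cn u = 0.6527400345079085, dn u = 0.9490236544723536
sn v = -0.9955157798924244, cn v = -0.09459562349907105, dn v = 0.9101853178924686
m = k² = 0.173111748489
D = 1 − m·sn²u·sn²v = 0.9015349502480492
cn(u+v) = (cn u·cn v − sn u·sn v·dn u·dn v)/D = 0.5897089827978866/0.9015349502480492 = 0.6541166070551492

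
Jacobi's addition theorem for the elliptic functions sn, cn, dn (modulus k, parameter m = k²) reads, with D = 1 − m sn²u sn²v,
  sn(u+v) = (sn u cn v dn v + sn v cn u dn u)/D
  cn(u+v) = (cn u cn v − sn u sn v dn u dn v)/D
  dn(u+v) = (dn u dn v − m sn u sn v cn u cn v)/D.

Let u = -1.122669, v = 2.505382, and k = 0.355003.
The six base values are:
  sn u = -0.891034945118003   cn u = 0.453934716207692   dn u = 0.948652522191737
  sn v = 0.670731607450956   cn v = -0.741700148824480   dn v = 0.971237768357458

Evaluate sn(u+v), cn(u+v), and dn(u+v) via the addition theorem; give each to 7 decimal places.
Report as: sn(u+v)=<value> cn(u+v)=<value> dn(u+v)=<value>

sn(u+v)=0.9745770 cn(u+v)=0.2240529 dn(u+v)=0.9382427

m = k² = 0.126027130009
D = 1 − m·sn²u·sn²v = 0.9549856415690932
sn(u+v) = (sn u·cn v·dn v + sn v·cn u·dn u)/D = 0.930707025566757/0.9549856415690932 = 0.9745769832073652
cn(u+v) = (cn u·cn v − sn u·sn v·dn u·dn v)/D = 0.2139673062965754/0.9549856415690932 = 0.224052904025882
dn(u+v) = (dn u·dn v − m·sn u·sn v·cn u·cn v)/D = 0.8960083223216388/0.9549856415690932 = 0.9382427162459202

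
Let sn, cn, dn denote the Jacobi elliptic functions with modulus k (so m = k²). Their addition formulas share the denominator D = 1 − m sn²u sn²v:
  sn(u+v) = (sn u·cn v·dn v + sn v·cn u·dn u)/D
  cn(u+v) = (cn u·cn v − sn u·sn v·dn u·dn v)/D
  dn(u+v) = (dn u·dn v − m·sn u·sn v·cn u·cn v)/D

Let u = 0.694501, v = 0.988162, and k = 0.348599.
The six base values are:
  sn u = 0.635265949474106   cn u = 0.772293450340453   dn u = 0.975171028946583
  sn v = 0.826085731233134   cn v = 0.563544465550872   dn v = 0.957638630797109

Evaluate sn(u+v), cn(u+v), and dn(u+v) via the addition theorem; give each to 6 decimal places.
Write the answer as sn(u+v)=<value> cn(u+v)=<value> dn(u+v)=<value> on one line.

m = k² = 0.121521262801
D = 1 − m·sn²u·sn²v = 0.9665332398962142
sn(u+v) = (sn u·cn v·dn v + sn v·cn u·dn u)/D = 0.9649754117745459/0.9665332398962142 = 0.9983882311985094
cn(u+v) = (cn u·cn v − sn u·sn v·dn u·dn v)/D = -0.05485397428462563/0.9665332398962142 = -0.05675332416970556
dn(u+v) = (dn u·dn v − m·sn u·sn v·cn u·cn v)/D = 0.9061063031586868/0.9665332398962142 = 0.9374807464003866

sn(u+v)=0.998388 cn(u+v)=-0.056753 dn(u+v)=0.937481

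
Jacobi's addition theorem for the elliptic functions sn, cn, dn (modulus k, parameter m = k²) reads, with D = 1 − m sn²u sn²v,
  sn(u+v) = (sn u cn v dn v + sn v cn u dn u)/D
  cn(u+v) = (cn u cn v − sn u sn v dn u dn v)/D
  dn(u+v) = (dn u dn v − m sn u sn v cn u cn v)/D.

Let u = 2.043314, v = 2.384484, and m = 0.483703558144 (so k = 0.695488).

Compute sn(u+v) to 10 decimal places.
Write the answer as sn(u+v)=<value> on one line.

sn(u+v)=-0.6571174220

sn u = 0.9893311199818606, cn u = -0.1456843678485697, dn u = 0.7256462876294884
sn v = 0.9210739947431054, cn v = -0.3893875912352343, dn v = 0.7678781670989127
m = k² = 0.483703558144
D = 1 − m·sn²u·sn²v = 0.5983463997174645
sn(u+v) = (sn u·cn v·dn v + sn v·cn u·dn u)/D = -0.3931838436714181/0.5983463997174645 = -0.657117422043614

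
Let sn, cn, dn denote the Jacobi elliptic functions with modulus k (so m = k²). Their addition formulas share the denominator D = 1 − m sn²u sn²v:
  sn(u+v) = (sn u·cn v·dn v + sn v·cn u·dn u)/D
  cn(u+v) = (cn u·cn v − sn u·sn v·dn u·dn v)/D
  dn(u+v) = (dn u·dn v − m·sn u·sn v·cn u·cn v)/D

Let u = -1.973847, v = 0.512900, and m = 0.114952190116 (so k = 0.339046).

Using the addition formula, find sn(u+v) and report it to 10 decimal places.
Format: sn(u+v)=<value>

sn(u+v)=-0.9889395641

sn u = -0.9445710019287394, cn u = -0.3283072072241751, dn u = 0.9473320448671437
sn v = 0.4885704014512821, cn v = 0.8725244769206954, dn v = 0.9861849689555491
m = k² = 0.114952190116
D = 1 − m·sn²u·sn²v = 0.9755183449968537
sn(u+v) = (sn u·cn v·dn v + sn v·cn u·dn u)/D = -0.9647286868285306/0.9755183449968537 = -0.9889395640546791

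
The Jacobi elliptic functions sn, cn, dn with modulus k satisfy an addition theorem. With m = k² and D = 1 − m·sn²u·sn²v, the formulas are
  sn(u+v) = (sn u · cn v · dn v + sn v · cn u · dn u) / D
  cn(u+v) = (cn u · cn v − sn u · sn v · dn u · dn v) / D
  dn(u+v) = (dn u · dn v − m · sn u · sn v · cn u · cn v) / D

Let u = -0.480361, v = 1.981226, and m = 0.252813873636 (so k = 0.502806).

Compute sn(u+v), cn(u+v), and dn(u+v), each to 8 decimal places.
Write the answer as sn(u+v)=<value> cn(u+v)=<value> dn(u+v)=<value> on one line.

sn u = -0.4581493047100398, cn u = 0.8888752525488079, dn u = 0.9731054256154347
sn v = 0.9676626230258895, cn v = -0.252247989087436, dn v = 0.8736546414140493
m = k² = 0.252813873636
D = 1 − m·sn²u·sn²v = 0.9503106976469376
sn(u+v) = (sn u·cn v·dn v + sn v·cn u·dn u)/D = 0.9379643479579084/0.9503106976469376 = 0.9870080914383054
cn(u+v) = (cn u·cn v − sn u·sn v·dn u·dn v)/D = 0.1526869477791243/0.9503106976469376 = 0.1606705555953355
dn(u+v) = (dn u·dn v − m·sn u·sn v·cn u·cn v)/D = 0.8250276122131756/0.9503106976469376 = 0.8681661842342981

sn(u+v)=0.98700809 cn(u+v)=0.16067056 dn(u+v)=0.86816618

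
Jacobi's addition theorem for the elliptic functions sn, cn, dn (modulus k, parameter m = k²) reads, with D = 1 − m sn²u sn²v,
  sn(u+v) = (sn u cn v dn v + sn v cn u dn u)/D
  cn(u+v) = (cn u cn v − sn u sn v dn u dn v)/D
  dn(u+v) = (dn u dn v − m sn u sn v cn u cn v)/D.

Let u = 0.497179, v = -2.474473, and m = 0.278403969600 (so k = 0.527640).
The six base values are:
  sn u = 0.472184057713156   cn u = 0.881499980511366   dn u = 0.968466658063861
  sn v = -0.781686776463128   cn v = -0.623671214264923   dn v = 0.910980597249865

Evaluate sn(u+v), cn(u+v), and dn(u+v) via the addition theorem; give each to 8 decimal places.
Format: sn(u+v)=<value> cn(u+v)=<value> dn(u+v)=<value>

m = k² = 0.2784039696
D = 1 − m·sn²u·sn²v = 0.9620716811166366
sn(u+v) = (sn u·cn v·dn v + sn v·cn u·dn u)/D = -0.9356011060129133/0.9620716811166366 = -0.9724858598134809
cn(u+v) = (cn u·cn v − sn u·sn v·dn u·dn v)/D = -0.2241260583555704/0.9620716811166366 = -0.2329619120432238
dn(u+v) = (dn u·dn v − m·sn u·sn v·cn u·cn v)/D = 0.8257609603429357/0.9620716811166366 = 0.8583154213462653

sn(u+v)=-0.97248586 cn(u+v)=-0.23296191 dn(u+v)=0.85831542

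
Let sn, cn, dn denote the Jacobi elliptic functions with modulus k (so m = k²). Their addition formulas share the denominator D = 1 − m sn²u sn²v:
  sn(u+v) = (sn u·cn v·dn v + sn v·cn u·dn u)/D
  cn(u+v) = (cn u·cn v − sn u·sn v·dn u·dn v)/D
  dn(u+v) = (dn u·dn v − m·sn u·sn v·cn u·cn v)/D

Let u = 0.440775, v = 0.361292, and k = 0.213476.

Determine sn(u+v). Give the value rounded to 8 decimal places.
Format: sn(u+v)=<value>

sn u = 0.4260748269086929, cn u = 0.9046879251292831, dn u = 0.9958548436770635
sn v = 0.3531567501091022, cn v = 0.9355641666141223, dn v = 0.9971540873703094
m = k² = 0.045572002576
D = 1 − m·sn²u·sn²v = 0.9989681777493237
sn(u+v) = (sn u·cn v·dn v + sn v·cn u·dn u)/D = 0.7156581856440842/0.9989681777493237 = 0.7163973804015087

sn(u+v)=0.71639738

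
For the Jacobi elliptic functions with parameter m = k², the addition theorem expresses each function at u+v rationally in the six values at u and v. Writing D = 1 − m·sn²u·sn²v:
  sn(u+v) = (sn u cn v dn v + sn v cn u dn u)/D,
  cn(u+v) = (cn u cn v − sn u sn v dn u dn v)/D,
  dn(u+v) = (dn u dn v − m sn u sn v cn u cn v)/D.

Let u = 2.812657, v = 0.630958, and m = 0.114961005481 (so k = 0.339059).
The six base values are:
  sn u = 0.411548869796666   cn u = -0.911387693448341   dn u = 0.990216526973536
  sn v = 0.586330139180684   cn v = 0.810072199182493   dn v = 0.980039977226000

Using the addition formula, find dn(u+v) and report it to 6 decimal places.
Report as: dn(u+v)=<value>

dn(u+v)=0.997610

m = k² = 0.114961005481
D = 1 − m·sn²u·sn²v = 0.9933061216118804
dn(u+v) = (dn u·dn v − m·sn u·sn v·cn u·cn v)/D = 0.9909323070002325/0.9933061216118804 = 0.9976101882793234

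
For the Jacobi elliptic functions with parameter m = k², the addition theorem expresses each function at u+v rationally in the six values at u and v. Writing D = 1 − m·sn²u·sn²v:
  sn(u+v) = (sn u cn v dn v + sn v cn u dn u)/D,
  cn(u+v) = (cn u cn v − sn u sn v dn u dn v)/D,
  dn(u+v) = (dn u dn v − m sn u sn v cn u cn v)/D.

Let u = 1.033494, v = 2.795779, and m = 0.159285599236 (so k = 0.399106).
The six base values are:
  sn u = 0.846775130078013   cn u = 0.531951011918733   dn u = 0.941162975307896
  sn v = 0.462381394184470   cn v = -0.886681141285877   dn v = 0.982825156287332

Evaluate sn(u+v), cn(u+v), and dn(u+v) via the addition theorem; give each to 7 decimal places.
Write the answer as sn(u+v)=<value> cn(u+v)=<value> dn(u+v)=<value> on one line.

sn(u+v)=-0.5191075 cn(u+v)=-0.8547089 dn(u+v)=0.9783031

m = k² = 0.159285599236
D = 1 − m·sn²u·sn²v = 0.9755818137251942
sn(u+v) = (sn u·cn v·dn v + sn v·cn u·dn u)/D = -0.5064318846685362/0.9755818137251942 = -0.5191075495091075
cn(u+v) = (cn u·cn v − sn u·sn v·dn u·dn v)/D = -0.8338384864363206/0.9755818137251942 = -0.8547089282572456
dn(u+v) = (dn u·dn v − m·sn u·sn v·cn u·cn v)/D = 0.9544146789265021/0.9755818137251942 = 0.9783030654109195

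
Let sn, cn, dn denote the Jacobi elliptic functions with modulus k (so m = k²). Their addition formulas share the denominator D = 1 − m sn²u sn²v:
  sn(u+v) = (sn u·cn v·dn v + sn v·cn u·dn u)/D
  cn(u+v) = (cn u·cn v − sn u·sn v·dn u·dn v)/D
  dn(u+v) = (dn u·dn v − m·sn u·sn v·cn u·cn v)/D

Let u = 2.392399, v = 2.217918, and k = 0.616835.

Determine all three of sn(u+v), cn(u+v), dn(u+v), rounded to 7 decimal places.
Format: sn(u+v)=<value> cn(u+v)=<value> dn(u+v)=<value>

sn(u+v)=-0.8514022 cn(u+v)=-0.5245133 dn(u+v)=0.8509944

sn u = 0.8745522918873658, cn u = -0.4849312206432534, dn u = 0.842014775633833
sn v = 0.9353109393514292, cn v = -0.3538268598192443, dn v = 0.8167918116556553
m = k² = 0.380485417225
D = 1 − m·sn²u·sn²v = 0.7454215672364467
sn(u+v) = (sn u·cn v·dn v + sn v·cn u·dn u)/D = -0.6346535967087442/0.7454215672364467 = -0.8514022461969268
cn(u+v) = (cn u·cn v − sn u·sn v·dn u·dn v)/D = -0.3909835355688205/0.7454215672364467 = -0.5245133126726411
dn(u+v) = (dn u·dn v − m·sn u·sn v·cn u·cn v)/D = 0.6343496060243664/0.7454215672364467 = 0.8509944357742892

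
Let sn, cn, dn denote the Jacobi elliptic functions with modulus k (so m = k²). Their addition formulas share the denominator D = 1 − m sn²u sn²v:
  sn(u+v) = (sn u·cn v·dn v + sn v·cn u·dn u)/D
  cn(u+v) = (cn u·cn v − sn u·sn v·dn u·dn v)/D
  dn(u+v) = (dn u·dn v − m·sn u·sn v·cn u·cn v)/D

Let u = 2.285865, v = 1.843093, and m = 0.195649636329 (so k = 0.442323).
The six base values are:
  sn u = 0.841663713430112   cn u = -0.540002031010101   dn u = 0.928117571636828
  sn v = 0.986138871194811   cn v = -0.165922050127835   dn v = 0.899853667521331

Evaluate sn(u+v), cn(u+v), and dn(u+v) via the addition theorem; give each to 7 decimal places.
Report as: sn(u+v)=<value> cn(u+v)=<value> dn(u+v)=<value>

m = k² = 0.195649636329
D = 1 − m·sn²u·sn²v = 0.8652178410406791
sn(u+v) = (sn u·cn v·dn v + sn v·cn u·dn u)/D = -0.619903455231507/0.8652178410406791 = -0.7164709577485026
cn(u+v) = (cn u·cn v − sn u·sn v·dn u·dn v)/D = -0.60359060516805/0.8652178410406791 = -0.6976169197367159
dn(u+v) = (dn u·dn v − m·sn u·sn v·cn u·cn v)/D = 0.8206202609752973/0.8652178410406791 = 0.9484550850087186

sn(u+v)=-0.7164710 cn(u+v)=-0.6976169 dn(u+v)=0.9484551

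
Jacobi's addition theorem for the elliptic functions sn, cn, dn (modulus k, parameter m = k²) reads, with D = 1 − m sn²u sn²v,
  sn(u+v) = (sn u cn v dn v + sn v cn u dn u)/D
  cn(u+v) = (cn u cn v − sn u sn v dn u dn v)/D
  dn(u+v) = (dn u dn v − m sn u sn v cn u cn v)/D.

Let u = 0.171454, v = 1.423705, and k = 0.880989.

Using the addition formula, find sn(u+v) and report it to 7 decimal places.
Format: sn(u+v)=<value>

sn u = 0.1699772328242054, cn u = 0.9854479896582193, dn u = 0.9887241854136569
sn v = 0.9213160372822064, cn v = 0.388814556629008, dn v = 0.5841172455750495
m = k² = 0.776141618121
D = 1 − m·sn²u·sn²v = 0.9809655758233832
sn(u+v) = (sn u·cn v·dn v + sn v·cn u·dn u)/D = 0.9362757110272803/0.9809655758233832 = 0.9544429836300912

sn(u+v)=0.9544430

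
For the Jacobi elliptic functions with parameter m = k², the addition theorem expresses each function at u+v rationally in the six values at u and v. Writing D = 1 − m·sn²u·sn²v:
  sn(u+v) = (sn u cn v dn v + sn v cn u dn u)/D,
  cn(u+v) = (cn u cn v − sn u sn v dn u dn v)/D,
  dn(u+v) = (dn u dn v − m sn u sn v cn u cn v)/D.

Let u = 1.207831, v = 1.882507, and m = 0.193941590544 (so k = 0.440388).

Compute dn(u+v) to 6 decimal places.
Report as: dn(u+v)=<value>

dn(u+v)=0.995268

sn u = 0.9189309329891345, cn u = 0.394418483841362, dn u = 0.9144556388206148
sn v = 0.9794320116030434, cn v = -0.2017744648046822, dn v = 0.9021941812920293
m = k² = 0.193941590544
D = 1 − m·sn²u·sn²v = 0.8428967086938434
dn(u+v) = (dn u·dn v − m·sn u·sn v·cn u·cn v)/D = 0.8389081343892111/0.8428967086938434 = 0.9952680153291701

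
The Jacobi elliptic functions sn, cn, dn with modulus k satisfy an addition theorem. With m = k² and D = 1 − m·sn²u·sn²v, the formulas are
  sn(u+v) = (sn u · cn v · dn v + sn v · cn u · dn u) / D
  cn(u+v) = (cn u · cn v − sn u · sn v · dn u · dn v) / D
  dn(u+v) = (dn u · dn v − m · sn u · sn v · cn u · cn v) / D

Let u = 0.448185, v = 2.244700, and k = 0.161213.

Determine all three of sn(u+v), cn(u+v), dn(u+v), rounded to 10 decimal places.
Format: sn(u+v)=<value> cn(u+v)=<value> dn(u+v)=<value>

sn u = 0.4329929558433921, cn u = 0.9013973042948389, dn u = 0.9975607192276303
sn v = 0.7924306115012255, cn v = -0.6099620692762738, dn v = 0.9918063862559335
m = k² = 0.025989631369
D = 1 − m·sn²u·sn²v = 0.9969402617925623
sn(u+v) = (sn u·cn v·dn v + sn v·cn u·dn u)/D = 0.4506071815276411/0.9969402617925623 = 0.45199015306837
cn(u+v) = (cn u·cn v − sn u·sn v·dn u·dn v)/D = -0.8892935699411855/0.9969402617925623 = -0.8920229265715268
dn(u+v) = (dn u·dn v − m·sn u·sn v·cn u·cn v)/D = 0.9942900850695175/0.9969402617925623 = 0.9973416895428824

sn(u+v)=0.4519901531 cn(u+v)=-0.8920229266 dn(u+v)=0.9973416895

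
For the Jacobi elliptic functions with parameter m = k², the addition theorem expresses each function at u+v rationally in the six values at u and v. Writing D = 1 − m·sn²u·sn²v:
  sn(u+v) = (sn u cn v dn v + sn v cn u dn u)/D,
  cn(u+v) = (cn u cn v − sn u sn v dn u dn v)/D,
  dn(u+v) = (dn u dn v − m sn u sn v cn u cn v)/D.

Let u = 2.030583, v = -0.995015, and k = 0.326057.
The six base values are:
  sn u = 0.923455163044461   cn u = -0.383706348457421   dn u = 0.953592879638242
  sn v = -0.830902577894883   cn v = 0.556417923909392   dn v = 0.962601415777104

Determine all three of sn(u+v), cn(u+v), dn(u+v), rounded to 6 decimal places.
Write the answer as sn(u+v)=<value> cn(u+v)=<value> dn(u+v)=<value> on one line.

m = k² = 0.106313167249
D = 1 − m·sn²u·sn²v = 0.9374079901616396
sn(u+v) = (sn u·cn v·dn v + sn v·cn u·dn u)/D = 0.7986375577254265/0.9374079901616396 = 0.8519636765499678
cn(u+v) = (cn u·cn v − sn u·sn v·dn u·dn v)/D = 0.4908276595804791/0.9374079901616396 = 0.5236008917481538
dn(u+v) = (dn u·dn v − m·sn u·sn v·cn u·cn v)/D = 0.9005136692584214/0.9374079901616396 = 0.9606421949776037

sn(u+v)=0.851964 cn(u+v)=0.523601 dn(u+v)=0.960642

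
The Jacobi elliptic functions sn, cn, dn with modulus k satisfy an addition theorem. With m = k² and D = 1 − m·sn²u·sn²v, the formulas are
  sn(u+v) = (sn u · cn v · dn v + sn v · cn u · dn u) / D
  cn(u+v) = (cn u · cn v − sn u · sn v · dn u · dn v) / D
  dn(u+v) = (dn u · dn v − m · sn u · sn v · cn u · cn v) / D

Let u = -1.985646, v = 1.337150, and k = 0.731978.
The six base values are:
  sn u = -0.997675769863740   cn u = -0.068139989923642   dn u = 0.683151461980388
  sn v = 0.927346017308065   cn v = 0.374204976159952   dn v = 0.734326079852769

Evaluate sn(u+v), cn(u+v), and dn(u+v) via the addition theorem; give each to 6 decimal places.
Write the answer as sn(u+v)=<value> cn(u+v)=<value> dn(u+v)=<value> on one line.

m = k² = 0.535791792484
D = 1 − m·sn²u·sn²v = 0.54137415124364
sn(u+v) = (sn u·cn v·dn v + sn v·cn u·dn u)/D = -0.3173176972101396/0.54137415124364 = -0.5861338161070309
cn(u+v) = (cn u·cn v − sn u·sn v·dn u·dn v)/D = 0.4386290581710539/0.54137415124364 = 0.8102142615480237
dn(u+v) = (dn u·dn v − m·sn u·sn v·cn u·cn v)/D = 0.4890161724544437/0.54137415124364 = 0.9032868882473978

sn(u+v)=-0.586134 cn(u+v)=0.810214 dn(u+v)=0.903287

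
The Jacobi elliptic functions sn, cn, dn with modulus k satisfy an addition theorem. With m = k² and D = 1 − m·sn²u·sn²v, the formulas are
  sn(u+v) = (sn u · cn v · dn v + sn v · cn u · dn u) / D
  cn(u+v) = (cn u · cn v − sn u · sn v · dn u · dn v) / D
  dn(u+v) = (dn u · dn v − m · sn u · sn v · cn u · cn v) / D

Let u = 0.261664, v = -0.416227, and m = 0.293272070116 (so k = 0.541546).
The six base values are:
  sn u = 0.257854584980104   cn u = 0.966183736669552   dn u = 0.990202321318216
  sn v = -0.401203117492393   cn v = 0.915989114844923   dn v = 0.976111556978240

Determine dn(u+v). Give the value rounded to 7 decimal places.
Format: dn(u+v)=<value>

m = k² = 0.293272070116
D = 1 − m·sn²u·sn²v = 0.9968613056982374
dn(u+v) = (dn u·dn v − m·sn u·sn v·cn u·cn v)/D = 0.9933988945270245/0.9968613056982374 = 0.9965266871615728

dn(u+v)=0.9965267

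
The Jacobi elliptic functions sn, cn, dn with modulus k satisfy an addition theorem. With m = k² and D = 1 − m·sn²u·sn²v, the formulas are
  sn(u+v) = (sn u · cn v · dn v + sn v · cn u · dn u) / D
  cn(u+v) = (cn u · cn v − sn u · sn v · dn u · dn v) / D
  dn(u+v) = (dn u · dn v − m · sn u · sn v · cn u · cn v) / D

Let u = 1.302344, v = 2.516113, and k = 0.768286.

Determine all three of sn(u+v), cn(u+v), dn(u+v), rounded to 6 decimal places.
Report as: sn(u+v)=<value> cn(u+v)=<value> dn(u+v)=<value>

sn(u+v)=0.059856 cn(u+v)=-0.998207 dn(u+v)=0.998942

sn u = 0.9116393424121198, cn u = 0.4109911305203529, dn u = 0.7137507960420512
sn v = 0.9282318567634411, cn v = -0.37200217753327, dn v = 0.7010139697298614
m = k² = 0.590263377796
D = 1 − m·sn²u·sn²v = 0.5773266211236921
sn(u+v) = (sn u·cn v·dn v + sn v·cn u·dn u)/D = 0.03455625914912027/0.5773266211236921 = 0.05985564823229692
cn(u+v) = (cn u·cn v − sn u·sn v·dn u·dn v)/D = -0.5762914995136731/0.5773266211236921 = -0.9982070433405544
dn(u+v) = (dn u·dn v − m·sn u·sn v·cn u·cn v)/D = 0.5767158514139156/0.5773266211236921 = 0.9989420724986011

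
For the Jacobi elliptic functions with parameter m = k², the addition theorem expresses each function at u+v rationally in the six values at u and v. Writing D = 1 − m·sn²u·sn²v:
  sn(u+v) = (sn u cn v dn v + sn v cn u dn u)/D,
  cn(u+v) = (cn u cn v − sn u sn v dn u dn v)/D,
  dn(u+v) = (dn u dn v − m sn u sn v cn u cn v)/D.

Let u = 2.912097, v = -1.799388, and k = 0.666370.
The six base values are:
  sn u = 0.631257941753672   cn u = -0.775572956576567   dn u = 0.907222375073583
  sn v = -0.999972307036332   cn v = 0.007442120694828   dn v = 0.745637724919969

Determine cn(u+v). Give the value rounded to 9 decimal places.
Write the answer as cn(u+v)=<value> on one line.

m = k² = 0.4440489769
D = 1 − m·sn²u·sn²v = 0.8230622381032728
cn(u+v) = (cn u·cn v − sn u·sn v·dn u·dn v)/D = 0.4212365267804168/0.8230622381032728 = 0.5117918272512979

cn(u+v)=0.511791827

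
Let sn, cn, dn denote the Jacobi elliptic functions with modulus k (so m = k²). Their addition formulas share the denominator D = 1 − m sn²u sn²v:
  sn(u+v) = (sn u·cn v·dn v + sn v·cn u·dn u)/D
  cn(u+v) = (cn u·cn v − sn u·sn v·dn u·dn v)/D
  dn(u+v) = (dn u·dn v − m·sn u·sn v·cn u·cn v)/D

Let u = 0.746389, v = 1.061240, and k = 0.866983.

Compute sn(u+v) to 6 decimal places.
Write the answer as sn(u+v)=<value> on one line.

sn u = 0.6444951512928576, cn u = 0.7646083964749514, dn u = 0.8293251338037814
sn v = 0.8093084213674971, cn v = 0.5873839281965841, dn v = 0.7125152315693033
m = k² = 0.751659522289
D = 1 − m·sn²u·sn²v = 0.7955022229511341
sn(u+v) = (sn u·cn v·dn v + sn v·cn u·dn u)/D = 0.782923829866102/0.7955022229511341 = 0.9841881107027343

sn(u+v)=0.984188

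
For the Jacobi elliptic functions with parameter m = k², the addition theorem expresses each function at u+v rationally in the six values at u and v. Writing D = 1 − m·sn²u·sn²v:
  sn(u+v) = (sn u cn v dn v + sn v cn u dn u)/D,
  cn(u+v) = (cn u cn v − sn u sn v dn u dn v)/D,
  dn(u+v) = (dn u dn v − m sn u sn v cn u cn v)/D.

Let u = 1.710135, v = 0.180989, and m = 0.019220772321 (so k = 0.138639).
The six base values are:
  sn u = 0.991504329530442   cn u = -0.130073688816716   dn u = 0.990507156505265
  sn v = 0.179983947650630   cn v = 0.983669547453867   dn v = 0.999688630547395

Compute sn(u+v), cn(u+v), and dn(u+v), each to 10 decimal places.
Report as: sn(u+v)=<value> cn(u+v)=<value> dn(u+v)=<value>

m = k² = 0.019220772321
D = 1 − m·sn²u·sn²v = 0.9993878926273886
sn(u+v) = (sn u·cn v·dn v + sn v·cn u·dn u)/D = 0.9518199952037402/0.9993878926273886 = 0.9524029680822003
cn(u+v) = (cn u·cn v − sn u·sn v·dn u·dn v)/D = -0.3046553079474651/0.9993878926273886 = -0.3048419039243381
dn(u+v) = (dn u·dn v − m·sn u·sn v·cn u·cn v)/D = 0.9906376148665215/0.9993878926273886 = 0.9912443628490809

sn(u+v)=0.9524029681 cn(u+v)=-0.3048419039 dn(u+v)=0.9912443628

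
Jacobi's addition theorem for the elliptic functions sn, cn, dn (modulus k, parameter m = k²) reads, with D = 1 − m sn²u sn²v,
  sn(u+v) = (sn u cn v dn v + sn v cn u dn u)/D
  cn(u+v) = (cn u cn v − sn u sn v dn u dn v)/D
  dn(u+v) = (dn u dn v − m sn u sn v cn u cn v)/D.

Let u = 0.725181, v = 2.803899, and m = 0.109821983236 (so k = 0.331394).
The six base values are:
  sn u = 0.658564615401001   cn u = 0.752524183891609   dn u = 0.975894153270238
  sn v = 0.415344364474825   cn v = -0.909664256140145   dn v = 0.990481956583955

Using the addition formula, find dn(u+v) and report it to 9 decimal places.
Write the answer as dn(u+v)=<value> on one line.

m = k² = 0.109821983236
D = 1 − m·sn²u·sn²v = 0.9917832000905406
dn(u+v) = (dn u·dn v − m·sn u·sn v·cn u·cn v)/D = 0.9871690765279543/0.9917832000905406 = 0.9953476490001393

dn(u+v)=0.995347649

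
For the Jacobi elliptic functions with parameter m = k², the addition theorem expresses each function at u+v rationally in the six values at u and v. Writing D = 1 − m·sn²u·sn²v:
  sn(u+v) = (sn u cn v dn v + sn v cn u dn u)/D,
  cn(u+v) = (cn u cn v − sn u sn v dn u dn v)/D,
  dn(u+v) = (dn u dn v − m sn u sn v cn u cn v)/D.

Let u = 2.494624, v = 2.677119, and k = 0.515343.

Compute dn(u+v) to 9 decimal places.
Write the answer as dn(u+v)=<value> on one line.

dn(u+v)=0.857881342

sn u = 0.7624763182891021, cn u = -0.6470161234840256, dn u = 0.9195654653363532
sn v = 0.6420079794035207, cn v = -0.766697955118056, dn v = 0.9436818426646235
m = k² = 0.265578407649
D = 1 − m·sn²u·sn²v = 0.9363605623451849
dn(u+v) = (dn u·dn v − m·sn u·sn v·cn u·cn v)/D = 0.8032862557832949/0.9363605623451849 = 0.8578813419602001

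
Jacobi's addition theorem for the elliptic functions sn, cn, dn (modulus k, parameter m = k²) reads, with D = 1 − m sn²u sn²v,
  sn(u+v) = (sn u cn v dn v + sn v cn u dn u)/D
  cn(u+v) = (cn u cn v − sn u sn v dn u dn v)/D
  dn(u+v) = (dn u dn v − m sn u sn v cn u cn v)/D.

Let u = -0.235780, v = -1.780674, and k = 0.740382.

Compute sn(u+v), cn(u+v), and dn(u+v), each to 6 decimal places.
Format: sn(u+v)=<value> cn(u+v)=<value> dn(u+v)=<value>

sn u = -0.2324514784038106, cn u = 0.9726079941003378, dn u = 0.9850789791114214
sn v = -0.9969271830187192, cn v = 0.07833384810132285, dn v = 0.6746837353424704
m = k² = 0.548165505924
D = 1 − m·sn²u·sn²v = 0.9705623454355138
sn(u+v) = (sn u·cn v·dn v + sn v·cn u·dn u)/D = -0.9674368310826406/0.9705623454355138 = -0.9967796871910679
cn(u+v) = (cn u·cn v − sn u·sn v·dn u·dn v)/D = -0.07782829975056537/0.9705623454355138 = -0.08018887206637097
dn(u+v) = (dn u·dn v − m·sn u·sn v·cn u·cn v)/D = 0.6549385617155609/0.9705623454355138 = 0.6748031847677697

sn(u+v)=-0.996780 cn(u+v)=-0.080189 dn(u+v)=0.674803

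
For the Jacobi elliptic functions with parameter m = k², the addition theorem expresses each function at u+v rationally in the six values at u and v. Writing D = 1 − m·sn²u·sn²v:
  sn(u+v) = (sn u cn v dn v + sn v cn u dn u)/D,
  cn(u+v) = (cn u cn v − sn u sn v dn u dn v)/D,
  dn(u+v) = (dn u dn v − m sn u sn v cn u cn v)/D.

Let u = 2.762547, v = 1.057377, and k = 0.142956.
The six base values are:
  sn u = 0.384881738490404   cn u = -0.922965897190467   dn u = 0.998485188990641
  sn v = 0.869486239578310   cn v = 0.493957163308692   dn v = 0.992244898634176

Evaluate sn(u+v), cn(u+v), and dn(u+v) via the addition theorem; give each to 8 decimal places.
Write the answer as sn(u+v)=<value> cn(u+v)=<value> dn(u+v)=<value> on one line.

m = k² = 0.020436417936
D = 1 − m·sn²u·sn²v = 0.9977113213758802
sn(u+v) = (sn u·cn v·dn v + sn v·cn u·dn u)/D = -0.6126497721139806/0.9977113213758802 = -0.614055147002957
cn(u+v) = (cn u·cn v − sn u·sn v·dn u·dn v)/D = -0.7874567527999824/0.9977113213758802 = -0.7892631224371102
dn(u+v) = (dn u·dn v − m·sn u·sn v·cn u·cn v)/D = 0.9938597893768122/0.9977113213758802 = 0.9961396328611801

sn(u+v)=-0.61405515 cn(u+v)=-0.78926312 dn(u+v)=0.99613963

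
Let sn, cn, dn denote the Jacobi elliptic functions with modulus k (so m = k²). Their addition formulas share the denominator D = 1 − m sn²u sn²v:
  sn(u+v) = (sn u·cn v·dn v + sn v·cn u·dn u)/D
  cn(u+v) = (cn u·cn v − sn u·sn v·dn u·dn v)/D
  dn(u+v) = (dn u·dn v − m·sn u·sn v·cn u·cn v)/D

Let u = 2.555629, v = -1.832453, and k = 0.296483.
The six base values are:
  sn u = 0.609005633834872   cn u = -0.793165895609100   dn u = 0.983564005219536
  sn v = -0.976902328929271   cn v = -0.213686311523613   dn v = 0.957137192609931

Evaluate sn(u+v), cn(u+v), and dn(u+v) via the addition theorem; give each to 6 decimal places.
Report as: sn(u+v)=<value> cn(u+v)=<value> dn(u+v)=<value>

sn(u+v)=0.658025 cn(u+v)=0.752996 dn(u+v)=0.980785

m = k² = 0.087902169289
D = 1 − m·sn²u·sn²v = 0.9688868127052585
sn(u+v) = (sn u·cn v·dn v + sn v·cn u·dn u)/D = 0.6375520861301999/0.9688868127052585 = 0.6580253521565344
cn(u+v) = (cn u·cn v − sn u·sn v·dn u·dn v)/D = 0.7295676756169949/0.9688868127052585 = 0.7529957741709238
dn(u+v) = (dn u·dn v − m·sn u·sn v·cn u·cn v)/D = 0.950269344470915/0.9688868127052585 = 0.9807846819770815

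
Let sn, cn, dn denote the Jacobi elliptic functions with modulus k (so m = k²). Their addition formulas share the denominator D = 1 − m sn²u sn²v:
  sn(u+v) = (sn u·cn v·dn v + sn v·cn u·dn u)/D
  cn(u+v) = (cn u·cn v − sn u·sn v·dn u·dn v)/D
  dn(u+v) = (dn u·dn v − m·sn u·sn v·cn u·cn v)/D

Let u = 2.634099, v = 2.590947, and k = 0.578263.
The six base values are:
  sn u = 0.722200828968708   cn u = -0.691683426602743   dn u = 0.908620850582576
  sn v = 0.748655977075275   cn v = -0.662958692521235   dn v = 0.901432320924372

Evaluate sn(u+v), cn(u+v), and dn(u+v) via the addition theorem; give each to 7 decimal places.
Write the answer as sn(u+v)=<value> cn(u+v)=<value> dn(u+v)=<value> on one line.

m = k² = 0.334388097169
D = 1 − m·sn²u·sn²v = 0.9022467134658823
sn(u+v) = (sn u·cn v·dn v + sn v·cn u·dn u)/D = -0.9021099642801599/0.9022467134658823 = -0.9998484348197878
cn(u+v) = (cn u·cn v − sn u·sn v·dn u·dn v)/D = 0.01570809684316944/0.9022467134658823 = 0.01740997956404684
dn(u+v) = (dn u·dn v − m·sn u·sn v·cn u·cn v)/D = 0.7361543996207086/0.9022467134658823 = 0.8159125310557816

sn(u+v)=-0.9998484 cn(u+v)=0.0174100 dn(u+v)=0.8159125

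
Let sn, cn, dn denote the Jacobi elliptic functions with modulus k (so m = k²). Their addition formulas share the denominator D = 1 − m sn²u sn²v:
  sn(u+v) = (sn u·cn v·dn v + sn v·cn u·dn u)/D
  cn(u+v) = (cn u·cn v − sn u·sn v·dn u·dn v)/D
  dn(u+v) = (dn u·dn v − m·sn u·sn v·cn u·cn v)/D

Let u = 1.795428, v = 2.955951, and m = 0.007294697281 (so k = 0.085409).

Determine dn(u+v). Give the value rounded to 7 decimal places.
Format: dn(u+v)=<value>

dn(u+v)=0.9963493

sn u = 0.9756879330902141, cn u = -0.2191644524601238, dn u = 0.9965217957129269
sn v = 0.1902198320035169, cn v = -0.9817415217421304, dn v = 0.999868017142574
m = k² = 0.007294697281
D = 1 − m·sn²u·sn²v = 0.9997487299481981
dn(u+v) = (dn u·dn v − m·sn u·sn v·cn u·cn v)/D = 0.9960989713881056/0.9997487299481981 = 0.9963493241343936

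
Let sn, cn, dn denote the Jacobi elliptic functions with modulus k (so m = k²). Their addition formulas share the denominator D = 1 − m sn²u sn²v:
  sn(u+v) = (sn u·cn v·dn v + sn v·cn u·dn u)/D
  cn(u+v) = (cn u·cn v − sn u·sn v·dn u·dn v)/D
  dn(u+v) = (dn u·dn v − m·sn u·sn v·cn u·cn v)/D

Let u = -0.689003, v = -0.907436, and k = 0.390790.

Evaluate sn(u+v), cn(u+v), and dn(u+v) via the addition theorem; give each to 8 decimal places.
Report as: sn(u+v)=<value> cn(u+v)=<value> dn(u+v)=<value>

sn(u+v)=-0.99931880 cn(u+v)=0.03690452 dn(u+v)=0.92059283

sn u = -0.6299202112480778, cn u = 0.7766598531282385, dn u = 0.9692275505521476
sn v = -0.7779227340461297, cn v = 0.6283599445017119, dn v = 0.9526706195930375
m = k² = 0.1527168241
D = 1 − m·sn²u·sn²v = 0.9633283123313896
sn(u+v) = (sn u·cn v·dn v + sn v·cn u·dn u)/D = -0.9626720892991094/0.9633283123313896 = -0.9993187960699587
cn(u+v) = (cn u·cn v − sn u·sn v·dn u·dn v)/D = 0.03555117190376079/0.9633283123313896 = 0.03690452304648035
dn(u+v) = (dn u·dn v − m·sn u·sn v·cn u·cn v)/D = 0.8868331419706776/0.9633283123313896 = 0.9205928348814093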